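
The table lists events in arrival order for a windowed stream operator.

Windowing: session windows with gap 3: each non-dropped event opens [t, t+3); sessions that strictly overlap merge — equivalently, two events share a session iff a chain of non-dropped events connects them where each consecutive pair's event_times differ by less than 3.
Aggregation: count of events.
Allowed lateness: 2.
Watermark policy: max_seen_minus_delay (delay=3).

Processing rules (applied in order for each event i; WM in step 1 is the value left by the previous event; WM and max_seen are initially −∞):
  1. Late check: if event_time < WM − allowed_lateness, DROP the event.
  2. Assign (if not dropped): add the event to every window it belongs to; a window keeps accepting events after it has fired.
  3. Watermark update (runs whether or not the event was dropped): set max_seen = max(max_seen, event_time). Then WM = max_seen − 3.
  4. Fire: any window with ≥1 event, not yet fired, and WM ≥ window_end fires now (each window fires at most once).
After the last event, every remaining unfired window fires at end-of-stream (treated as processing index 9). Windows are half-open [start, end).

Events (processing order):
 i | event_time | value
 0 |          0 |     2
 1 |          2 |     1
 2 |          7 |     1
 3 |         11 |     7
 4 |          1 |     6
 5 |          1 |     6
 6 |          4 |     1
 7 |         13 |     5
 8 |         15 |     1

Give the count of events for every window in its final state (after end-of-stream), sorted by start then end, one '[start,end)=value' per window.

[0,5)=2 [7,10)=1 [11,18)=3

i=0 t=0 v=2: → [0,3); WM=-3
i=1 t=2 v=1: → [0,5); WM=-1
i=2 t=7 v=1: → [7,10); WM=4
i=3 t=11 v=7: → [11,14); WM=8
i=4 t=1 v=6: DROP (t<8-2); WM=8
i=5 t=1 v=6: DROP (t<8-2); WM=8
i=6 t=4 v=1: DROP (t<8-2); WM=8
i=7 t=13 v=5: → [11,16); WM=10
i=8 t=15 v=1: → [11,18); WM=12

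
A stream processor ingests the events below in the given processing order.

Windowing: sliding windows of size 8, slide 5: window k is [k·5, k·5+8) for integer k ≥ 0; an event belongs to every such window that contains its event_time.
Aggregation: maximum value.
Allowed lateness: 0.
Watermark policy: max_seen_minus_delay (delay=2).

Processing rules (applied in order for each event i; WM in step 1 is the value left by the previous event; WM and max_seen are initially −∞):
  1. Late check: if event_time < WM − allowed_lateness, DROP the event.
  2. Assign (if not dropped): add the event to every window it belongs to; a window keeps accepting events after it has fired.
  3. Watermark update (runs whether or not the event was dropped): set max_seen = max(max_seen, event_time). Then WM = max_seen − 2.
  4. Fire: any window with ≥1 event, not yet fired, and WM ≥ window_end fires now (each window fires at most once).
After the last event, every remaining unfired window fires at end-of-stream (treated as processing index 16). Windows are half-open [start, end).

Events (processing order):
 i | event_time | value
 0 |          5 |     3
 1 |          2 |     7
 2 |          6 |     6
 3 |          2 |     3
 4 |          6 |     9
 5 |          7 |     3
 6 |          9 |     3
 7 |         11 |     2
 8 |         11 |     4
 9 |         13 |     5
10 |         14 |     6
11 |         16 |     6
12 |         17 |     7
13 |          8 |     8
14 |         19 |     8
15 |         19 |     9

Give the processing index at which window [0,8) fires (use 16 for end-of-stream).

7

i=0 t=5 v=3: → [5,13),[0,8); WM=3
i=1 t=2 v=7: DROP (t<3-0); WM=3
i=2 t=6 v=6: → [5,13),[0,8); WM=4
i=3 t=2 v=3: DROP (t<4-0); WM=4
i=4 t=6 v=9: → [5,13),[0,8); WM=4
i=5 t=7 v=3: → [5,13),[0,8); WM=5
i=6 t=9 v=3: → [5,13); WM=7
i=7 t=11 v=2: → [10,18),[5,13); WM=9; [0,8) fires=9
i=8 t=11 v=4: → [10,18),[5,13); WM=9
i=9 t=13 v=5: → [10,18); WM=11
i=10 t=14 v=6: → [10,18); WM=12
i=11 t=16 v=6: → [15,23),[10,18); WM=14; [5,13) fires=9
i=12 t=17 v=7: → [15,23),[10,18); WM=15
i=13 t=8 v=8: DROP (t<15-0); WM=15
i=14 t=19 v=8: → [15,23); WM=17
i=15 t=19 v=9: → [15,23); WM=17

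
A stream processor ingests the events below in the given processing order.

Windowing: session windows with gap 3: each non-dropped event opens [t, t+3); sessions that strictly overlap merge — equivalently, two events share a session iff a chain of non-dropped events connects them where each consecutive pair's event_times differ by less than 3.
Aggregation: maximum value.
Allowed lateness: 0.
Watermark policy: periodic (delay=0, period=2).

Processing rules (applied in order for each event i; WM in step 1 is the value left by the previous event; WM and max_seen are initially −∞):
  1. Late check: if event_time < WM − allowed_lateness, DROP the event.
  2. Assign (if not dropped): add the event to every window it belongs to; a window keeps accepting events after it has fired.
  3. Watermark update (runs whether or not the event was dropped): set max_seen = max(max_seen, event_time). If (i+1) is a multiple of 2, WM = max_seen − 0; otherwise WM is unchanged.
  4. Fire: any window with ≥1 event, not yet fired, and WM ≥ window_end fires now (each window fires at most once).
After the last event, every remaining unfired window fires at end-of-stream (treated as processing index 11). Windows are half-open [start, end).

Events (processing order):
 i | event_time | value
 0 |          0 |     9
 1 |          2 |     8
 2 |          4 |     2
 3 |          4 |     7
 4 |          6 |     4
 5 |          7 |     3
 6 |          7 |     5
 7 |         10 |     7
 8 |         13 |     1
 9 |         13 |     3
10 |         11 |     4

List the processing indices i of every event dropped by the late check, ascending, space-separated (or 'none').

i=0 t=0 v=9: → [0,3); WM=−∞
i=1 t=2 v=8: → [0,5); WM=2
i=2 t=4 v=2: → [0,7); WM=2
i=3 t=4 v=7: → [0,7); WM=4
i=4 t=6 v=4: → [0,9); WM=4
i=5 t=7 v=3: → [0,10); WM=7
i=6 t=7 v=5: → [0,10); WM=7
i=7 t=10 v=7: → [10,13); WM=10
i=8 t=13 v=1: → [13,16); WM=10
i=9 t=13 v=3: → [13,16); WM=13
i=10 t=11 v=4: DROP (t<13-0); WM=13

10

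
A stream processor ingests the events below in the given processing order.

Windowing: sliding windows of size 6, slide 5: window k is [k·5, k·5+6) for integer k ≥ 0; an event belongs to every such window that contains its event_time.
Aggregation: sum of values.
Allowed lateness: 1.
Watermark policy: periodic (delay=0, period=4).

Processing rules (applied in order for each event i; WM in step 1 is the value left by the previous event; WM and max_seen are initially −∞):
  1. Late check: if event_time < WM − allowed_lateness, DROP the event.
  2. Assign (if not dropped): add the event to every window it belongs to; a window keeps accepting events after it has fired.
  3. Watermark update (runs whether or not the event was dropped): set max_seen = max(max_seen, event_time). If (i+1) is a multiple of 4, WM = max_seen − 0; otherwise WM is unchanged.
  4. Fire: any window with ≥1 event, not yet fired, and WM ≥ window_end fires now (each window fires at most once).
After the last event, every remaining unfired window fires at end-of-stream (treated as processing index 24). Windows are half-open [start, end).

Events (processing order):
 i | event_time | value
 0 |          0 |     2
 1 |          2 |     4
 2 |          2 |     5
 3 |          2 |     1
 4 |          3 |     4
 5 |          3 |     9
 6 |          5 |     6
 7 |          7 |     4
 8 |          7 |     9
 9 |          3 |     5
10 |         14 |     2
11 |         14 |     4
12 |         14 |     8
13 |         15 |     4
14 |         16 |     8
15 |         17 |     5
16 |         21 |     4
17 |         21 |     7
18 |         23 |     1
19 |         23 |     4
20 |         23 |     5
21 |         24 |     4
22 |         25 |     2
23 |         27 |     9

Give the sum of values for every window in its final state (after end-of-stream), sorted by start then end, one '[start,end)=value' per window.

i=0 t=0 v=2: → [0,6); WM=−∞
i=1 t=2 v=4: → [0,6); WM=−∞
i=2 t=2 v=5: → [0,6); WM=−∞
i=3 t=2 v=1: → [0,6); WM=2
i=4 t=3 v=4: → [0,6); WM=2
i=5 t=3 v=9: → [0,6); WM=2
i=6 t=5 v=6: → [5,11),[0,6); WM=2
i=7 t=7 v=4: → [5,11); WM=7; [0,6) fires=31
i=8 t=7 v=9: → [5,11); WM=7
i=9 t=3 v=5: DROP (t<7-1); WM=7
i=10 t=14 v=2: → [10,16); WM=7
i=11 t=14 v=4: → [10,16); WM=14; [5,11) fires=19
i=12 t=14 v=8: → [10,16); WM=14
i=13 t=15 v=4: → [15,21),[10,16); WM=14
i=14 t=16 v=8: → [15,21); WM=14
i=15 t=17 v=5: → [15,21); WM=17; [10,16) fires=18
i=16 t=21 v=4: → [20,26); WM=17
i=17 t=21 v=7: → [20,26); WM=17
i=18 t=23 v=1: → [20,26); WM=17
i=19 t=23 v=4: → [20,26); WM=23; [15,21) fires=17
i=20 t=23 v=5: → [20,26); WM=23
i=21 t=24 v=4: → [20,26); WM=23
i=22 t=25 v=2: → [25,31),[20,26); WM=23
i=23 t=27 v=9: → [25,31); WM=27; [20,26) fires=27

[0,6)=31 [5,11)=19 [10,16)=18 [15,21)=17 [20,26)=27 [25,31)=11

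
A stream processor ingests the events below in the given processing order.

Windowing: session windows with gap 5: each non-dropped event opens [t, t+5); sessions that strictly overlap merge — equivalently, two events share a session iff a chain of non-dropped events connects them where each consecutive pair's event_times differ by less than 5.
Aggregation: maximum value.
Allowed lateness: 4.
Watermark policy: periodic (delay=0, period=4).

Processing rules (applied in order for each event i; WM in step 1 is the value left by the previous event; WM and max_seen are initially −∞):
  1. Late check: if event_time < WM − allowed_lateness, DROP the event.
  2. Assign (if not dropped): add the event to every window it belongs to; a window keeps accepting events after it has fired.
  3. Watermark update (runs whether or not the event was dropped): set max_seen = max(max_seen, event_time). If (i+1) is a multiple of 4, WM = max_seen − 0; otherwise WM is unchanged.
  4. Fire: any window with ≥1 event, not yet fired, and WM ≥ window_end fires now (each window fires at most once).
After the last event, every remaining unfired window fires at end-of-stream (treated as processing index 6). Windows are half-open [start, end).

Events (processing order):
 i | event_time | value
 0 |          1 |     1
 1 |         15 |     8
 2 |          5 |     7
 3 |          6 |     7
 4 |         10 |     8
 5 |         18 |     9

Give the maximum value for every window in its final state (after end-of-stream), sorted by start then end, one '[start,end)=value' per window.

[1,11)=7 [15,23)=9

i=0 t=1 v=1: → [1,6); WM=−∞
i=1 t=15 v=8: → [15,20); WM=−∞
i=2 t=5 v=7: → [1,10); WM=−∞
i=3 t=6 v=7: → [1,11); WM=15
i=4 t=10 v=8: DROP (t<15-4); WM=15
i=5 t=18 v=9: → [15,23); WM=15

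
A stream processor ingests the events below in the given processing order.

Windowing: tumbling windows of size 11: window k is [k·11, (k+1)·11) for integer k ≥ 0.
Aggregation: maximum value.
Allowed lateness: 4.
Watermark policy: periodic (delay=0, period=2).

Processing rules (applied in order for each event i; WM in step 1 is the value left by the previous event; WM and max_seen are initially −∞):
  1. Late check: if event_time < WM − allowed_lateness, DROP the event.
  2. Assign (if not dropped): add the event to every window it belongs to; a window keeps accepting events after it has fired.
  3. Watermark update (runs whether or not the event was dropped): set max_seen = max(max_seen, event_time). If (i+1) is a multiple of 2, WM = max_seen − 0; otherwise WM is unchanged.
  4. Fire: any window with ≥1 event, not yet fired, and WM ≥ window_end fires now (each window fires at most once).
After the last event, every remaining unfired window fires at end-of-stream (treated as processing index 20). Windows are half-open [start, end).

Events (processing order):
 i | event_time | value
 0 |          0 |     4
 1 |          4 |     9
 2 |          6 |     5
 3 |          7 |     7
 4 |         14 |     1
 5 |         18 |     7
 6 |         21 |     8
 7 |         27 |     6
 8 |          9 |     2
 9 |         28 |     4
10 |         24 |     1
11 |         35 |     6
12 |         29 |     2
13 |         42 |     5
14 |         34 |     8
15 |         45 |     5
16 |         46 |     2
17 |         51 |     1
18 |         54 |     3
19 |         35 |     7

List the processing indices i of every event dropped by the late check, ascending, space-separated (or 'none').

8 12 14 19

i=0 t=0 v=4: → [0,11); WM=−∞
i=1 t=4 v=9: → [0,11); WM=4
i=2 t=6 v=5: → [0,11); WM=4
i=3 t=7 v=7: → [0,11); WM=7
i=4 t=14 v=1: → [11,22); WM=7
i=5 t=18 v=7: → [11,22); WM=18; [0,11) fires=9
i=6 t=21 v=8: → [11,22); WM=18
i=7 t=27 v=6: → [22,33); WM=27; [11,22) fires=8
i=8 t=9 v=2: DROP (t<27-4); WM=27
i=9 t=28 v=4: → [22,33); WM=28
i=10 t=24 v=1: → [22,33); WM=28
i=11 t=35 v=6: → [33,44); WM=35; [22,33) fires=6
i=12 t=29 v=2: DROP (t<35-4); WM=35
i=13 t=42 v=5: → [33,44); WM=42
i=14 t=34 v=8: DROP (t<42-4); WM=42
i=15 t=45 v=5: → [44,55); WM=45; [33,44) fires=6
i=16 t=46 v=2: → [44,55); WM=45
i=17 t=51 v=1: → [44,55); WM=51
i=18 t=54 v=3: → [44,55); WM=51
i=19 t=35 v=7: DROP (t<51-4); WM=54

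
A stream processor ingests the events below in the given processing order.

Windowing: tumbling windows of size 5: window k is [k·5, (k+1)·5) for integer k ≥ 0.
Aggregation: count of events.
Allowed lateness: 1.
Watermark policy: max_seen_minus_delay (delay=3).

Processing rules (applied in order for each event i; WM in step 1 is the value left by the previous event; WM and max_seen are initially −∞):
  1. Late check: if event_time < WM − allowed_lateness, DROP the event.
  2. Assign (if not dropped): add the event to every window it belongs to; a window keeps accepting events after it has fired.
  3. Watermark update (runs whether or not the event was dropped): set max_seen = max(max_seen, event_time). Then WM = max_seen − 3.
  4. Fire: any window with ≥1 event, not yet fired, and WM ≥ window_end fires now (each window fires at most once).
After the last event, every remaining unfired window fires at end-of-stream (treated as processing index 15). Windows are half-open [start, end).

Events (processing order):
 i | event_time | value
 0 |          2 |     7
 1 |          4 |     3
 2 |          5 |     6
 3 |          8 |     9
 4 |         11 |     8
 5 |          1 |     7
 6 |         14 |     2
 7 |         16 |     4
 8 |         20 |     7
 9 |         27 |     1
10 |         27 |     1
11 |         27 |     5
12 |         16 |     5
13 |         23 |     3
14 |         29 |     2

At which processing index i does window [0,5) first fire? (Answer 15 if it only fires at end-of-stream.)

i=0 t=2 v=7: → [0,5); WM=-1
i=1 t=4 v=3: → [0,5); WM=1
i=2 t=5 v=6: → [5,10); WM=2
i=3 t=8 v=9: → [5,10); WM=5; [0,5) fires=2
i=4 t=11 v=8: → [10,15); WM=8
i=5 t=1 v=7: DROP (t<8-1); WM=8
i=6 t=14 v=2: → [10,15); WM=11; [5,10) fires=2
i=7 t=16 v=4: → [15,20); WM=13
i=8 t=20 v=7: → [20,25); WM=17; [10,15) fires=2
i=9 t=27 v=1: → [25,30); WM=24; [15,20) fires=1
i=10 t=27 v=1: → [25,30); WM=24
i=11 t=27 v=5: → [25,30); WM=24
i=12 t=16 v=5: DROP (t<24-1); WM=24
i=13 t=23 v=3: → [20,25); WM=24
i=14 t=29 v=2: → [25,30); WM=26; [20,25) fires=2

3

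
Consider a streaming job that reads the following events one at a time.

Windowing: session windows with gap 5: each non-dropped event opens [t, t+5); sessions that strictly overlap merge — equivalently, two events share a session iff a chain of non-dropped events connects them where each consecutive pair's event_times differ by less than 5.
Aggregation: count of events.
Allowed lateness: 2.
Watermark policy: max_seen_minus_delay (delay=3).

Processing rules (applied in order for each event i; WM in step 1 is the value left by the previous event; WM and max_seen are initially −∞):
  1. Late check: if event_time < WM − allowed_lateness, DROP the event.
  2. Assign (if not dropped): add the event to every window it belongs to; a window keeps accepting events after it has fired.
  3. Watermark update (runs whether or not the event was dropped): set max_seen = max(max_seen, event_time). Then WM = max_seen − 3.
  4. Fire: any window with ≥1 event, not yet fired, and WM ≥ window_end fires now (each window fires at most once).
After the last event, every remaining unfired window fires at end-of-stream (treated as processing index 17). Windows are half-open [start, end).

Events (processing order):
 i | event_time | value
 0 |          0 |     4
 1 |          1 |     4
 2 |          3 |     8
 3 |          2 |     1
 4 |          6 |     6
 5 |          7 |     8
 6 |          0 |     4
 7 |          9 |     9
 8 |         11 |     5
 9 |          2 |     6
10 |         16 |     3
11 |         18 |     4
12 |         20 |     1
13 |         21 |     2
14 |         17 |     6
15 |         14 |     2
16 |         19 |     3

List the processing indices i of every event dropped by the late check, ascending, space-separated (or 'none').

6 9 15

i=0 t=0 v=4: → [0,5); WM=-3
i=1 t=1 v=4: → [0,6); WM=-2
i=2 t=3 v=8: → [0,8); WM=0
i=3 t=2 v=1: → [0,8); WM=0
i=4 t=6 v=6: → [0,11); WM=3
i=5 t=7 v=8: → [0,12); WM=4
i=6 t=0 v=4: DROP (t<4-2); WM=4
i=7 t=9 v=9: → [0,14); WM=6
i=8 t=11 v=5: → [0,16); WM=8
i=9 t=2 v=6: DROP (t<8-2); WM=8
i=10 t=16 v=3: → [16,21); WM=13
i=11 t=18 v=4: → [16,23); WM=15
i=12 t=20 v=1: → [16,25); WM=17
i=13 t=21 v=2: → [16,26); WM=18
i=14 t=17 v=6: → [16,26); WM=18
i=15 t=14 v=2: DROP (t<18-2); WM=18
i=16 t=19 v=3: → [16,26); WM=18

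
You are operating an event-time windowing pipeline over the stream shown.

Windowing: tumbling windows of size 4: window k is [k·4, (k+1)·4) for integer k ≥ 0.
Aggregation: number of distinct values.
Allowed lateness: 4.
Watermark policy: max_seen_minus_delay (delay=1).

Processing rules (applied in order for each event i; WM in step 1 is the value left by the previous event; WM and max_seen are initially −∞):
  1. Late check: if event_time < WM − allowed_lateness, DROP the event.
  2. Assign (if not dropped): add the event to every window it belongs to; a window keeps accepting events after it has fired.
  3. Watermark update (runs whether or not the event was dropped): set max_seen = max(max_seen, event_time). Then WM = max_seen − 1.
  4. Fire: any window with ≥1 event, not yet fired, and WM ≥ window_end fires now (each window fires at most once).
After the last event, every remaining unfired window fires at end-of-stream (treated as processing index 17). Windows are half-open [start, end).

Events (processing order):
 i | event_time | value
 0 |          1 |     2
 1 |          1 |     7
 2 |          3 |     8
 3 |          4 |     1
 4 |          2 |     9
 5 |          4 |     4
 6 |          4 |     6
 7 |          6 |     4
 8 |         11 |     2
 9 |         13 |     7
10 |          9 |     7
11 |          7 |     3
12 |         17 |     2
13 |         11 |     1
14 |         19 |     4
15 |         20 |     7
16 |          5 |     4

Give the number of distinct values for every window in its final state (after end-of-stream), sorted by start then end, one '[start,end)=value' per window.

i=0 t=1 v=2: → [0,4); WM=0
i=1 t=1 v=7: → [0,4); WM=0
i=2 t=3 v=8: → [0,4); WM=2
i=3 t=4 v=1: → [4,8); WM=3
i=4 t=2 v=9: → [0,4); WM=3
i=5 t=4 v=4: → [4,8); WM=3
i=6 t=4 v=6: → [4,8); WM=3
i=7 t=6 v=4: → [4,8); WM=5; [0,4) fires=4
i=8 t=11 v=2: → [8,12); WM=10; [4,8) fires=3
i=9 t=13 v=7: → [12,16); WM=12; [8,12) fires=1
i=10 t=9 v=7: → [8,12); WM=12
i=11 t=7 v=3: DROP (t<12-4); WM=12
i=12 t=17 v=2: → [16,20); WM=16; [12,16) fires=1
i=13 t=11 v=1: DROP (t<16-4); WM=16
i=14 t=19 v=4: → [16,20); WM=18
i=15 t=20 v=7: → [20,24); WM=19
i=16 t=5 v=4: DROP (t<19-4); WM=19

[0,4)=4 [4,8)=3 [8,12)=2 [12,16)=1 [16,20)=2 [20,24)=1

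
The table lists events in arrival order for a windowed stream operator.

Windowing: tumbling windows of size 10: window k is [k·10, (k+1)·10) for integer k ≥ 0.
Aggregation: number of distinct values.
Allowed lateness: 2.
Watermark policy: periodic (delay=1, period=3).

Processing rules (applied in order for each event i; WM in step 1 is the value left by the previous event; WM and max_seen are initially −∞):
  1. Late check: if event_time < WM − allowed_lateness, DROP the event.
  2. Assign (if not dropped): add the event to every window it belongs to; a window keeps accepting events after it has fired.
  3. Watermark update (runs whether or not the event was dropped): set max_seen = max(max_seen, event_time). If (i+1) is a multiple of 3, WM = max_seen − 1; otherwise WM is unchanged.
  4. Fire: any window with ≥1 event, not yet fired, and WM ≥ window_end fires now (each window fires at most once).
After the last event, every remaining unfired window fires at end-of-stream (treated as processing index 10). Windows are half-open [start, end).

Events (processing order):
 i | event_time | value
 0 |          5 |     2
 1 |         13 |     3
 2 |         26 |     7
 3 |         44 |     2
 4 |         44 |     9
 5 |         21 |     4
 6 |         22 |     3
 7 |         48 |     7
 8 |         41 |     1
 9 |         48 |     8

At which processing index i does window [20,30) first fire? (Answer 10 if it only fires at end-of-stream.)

5

i=0 t=5 v=2: → [0,10); WM=−∞
i=1 t=13 v=3: → [10,20); WM=−∞
i=2 t=26 v=7: → [20,30); WM=25; [0,10) fires=1 [10,20) fires=1
i=3 t=44 v=2: → [40,50); WM=25
i=4 t=44 v=9: → [40,50); WM=25
i=5 t=21 v=4: DROP (t<25-2); WM=43; [20,30) fires=1
i=6 t=22 v=3: DROP (t<43-2); WM=43
i=7 t=48 v=7: → [40,50); WM=43
i=8 t=41 v=1: → [40,50); WM=47
i=9 t=48 v=8: → [40,50); WM=47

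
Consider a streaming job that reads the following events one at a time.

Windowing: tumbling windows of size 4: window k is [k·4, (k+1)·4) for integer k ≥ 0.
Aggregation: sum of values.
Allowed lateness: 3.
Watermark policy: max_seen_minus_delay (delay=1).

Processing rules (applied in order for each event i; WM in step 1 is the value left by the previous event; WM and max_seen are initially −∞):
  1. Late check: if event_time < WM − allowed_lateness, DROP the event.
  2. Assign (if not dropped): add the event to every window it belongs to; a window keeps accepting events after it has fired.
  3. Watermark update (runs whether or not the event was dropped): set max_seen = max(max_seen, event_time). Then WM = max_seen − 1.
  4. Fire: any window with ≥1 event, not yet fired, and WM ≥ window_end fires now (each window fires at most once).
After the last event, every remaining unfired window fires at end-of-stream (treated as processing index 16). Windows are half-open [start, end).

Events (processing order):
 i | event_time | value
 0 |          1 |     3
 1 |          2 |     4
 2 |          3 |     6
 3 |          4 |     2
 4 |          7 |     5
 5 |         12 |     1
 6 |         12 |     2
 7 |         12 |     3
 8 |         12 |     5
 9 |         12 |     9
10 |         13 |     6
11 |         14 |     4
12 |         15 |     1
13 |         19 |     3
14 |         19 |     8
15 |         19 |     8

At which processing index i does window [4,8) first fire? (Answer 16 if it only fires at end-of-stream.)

5

i=0 t=1 v=3: → [0,4); WM=0
i=1 t=2 v=4: → [0,4); WM=1
i=2 t=3 v=6: → [0,4); WM=2
i=3 t=4 v=2: → [4,8); WM=3
i=4 t=7 v=5: → [4,8); WM=6; [0,4) fires=13
i=5 t=12 v=1: → [12,16); WM=11; [4,8) fires=7
i=6 t=12 v=2: → [12,16); WM=11
i=7 t=12 v=3: → [12,16); WM=11
i=8 t=12 v=5: → [12,16); WM=11
i=9 t=12 v=9: → [12,16); WM=11
i=10 t=13 v=6: → [12,16); WM=12
i=11 t=14 v=4: → [12,16); WM=13
i=12 t=15 v=1: → [12,16); WM=14
i=13 t=19 v=3: → [16,20); WM=18; [12,16) fires=31
i=14 t=19 v=8: → [16,20); WM=18
i=15 t=19 v=8: → [16,20); WM=18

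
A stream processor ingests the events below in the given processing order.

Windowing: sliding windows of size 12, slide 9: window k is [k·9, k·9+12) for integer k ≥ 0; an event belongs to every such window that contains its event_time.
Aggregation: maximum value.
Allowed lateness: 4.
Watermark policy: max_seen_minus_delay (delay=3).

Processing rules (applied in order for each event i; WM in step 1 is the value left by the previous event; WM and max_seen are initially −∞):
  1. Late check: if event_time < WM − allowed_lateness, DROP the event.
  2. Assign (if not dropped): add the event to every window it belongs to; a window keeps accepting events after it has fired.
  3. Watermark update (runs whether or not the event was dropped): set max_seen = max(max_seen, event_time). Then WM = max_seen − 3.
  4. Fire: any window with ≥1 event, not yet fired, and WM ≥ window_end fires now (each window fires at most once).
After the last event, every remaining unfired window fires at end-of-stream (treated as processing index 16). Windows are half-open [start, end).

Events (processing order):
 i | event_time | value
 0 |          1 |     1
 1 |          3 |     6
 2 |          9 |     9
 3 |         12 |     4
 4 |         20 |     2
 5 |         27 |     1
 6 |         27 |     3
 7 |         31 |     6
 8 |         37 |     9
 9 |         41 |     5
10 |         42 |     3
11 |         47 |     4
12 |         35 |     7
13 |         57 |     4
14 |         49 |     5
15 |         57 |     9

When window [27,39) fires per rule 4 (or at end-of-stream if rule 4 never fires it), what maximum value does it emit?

i=0 t=1 v=1: → [0,12); WM=-2
i=1 t=3 v=6: → [0,12); WM=0
i=2 t=9 v=9: → [9,21),[0,12); WM=6
i=3 t=12 v=4: → [9,21); WM=9
i=4 t=20 v=2: → [18,30),[9,21); WM=17; [0,12) fires=9
i=5 t=27 v=1: → [27,39),[18,30); WM=24; [9,21) fires=9
i=6 t=27 v=3: → [27,39),[18,30); WM=24
i=7 t=31 v=6: → [27,39); WM=28
i=8 t=37 v=9: → [36,48),[27,39); WM=34; [18,30) fires=3
i=9 t=41 v=5: → [36,48); WM=38
i=10 t=42 v=3: → [36,48); WM=39; [27,39) fires=9
i=11 t=47 v=4: → [45,57),[36,48); WM=44
i=12 t=35 v=7: DROP (t<44-4); WM=44
i=13 t=57 v=4: → [54,66); WM=54; [36,48) fires=9
i=14 t=49 v=5: DROP (t<54-4); WM=54
i=15 t=57 v=9: → [54,66); WM=54

9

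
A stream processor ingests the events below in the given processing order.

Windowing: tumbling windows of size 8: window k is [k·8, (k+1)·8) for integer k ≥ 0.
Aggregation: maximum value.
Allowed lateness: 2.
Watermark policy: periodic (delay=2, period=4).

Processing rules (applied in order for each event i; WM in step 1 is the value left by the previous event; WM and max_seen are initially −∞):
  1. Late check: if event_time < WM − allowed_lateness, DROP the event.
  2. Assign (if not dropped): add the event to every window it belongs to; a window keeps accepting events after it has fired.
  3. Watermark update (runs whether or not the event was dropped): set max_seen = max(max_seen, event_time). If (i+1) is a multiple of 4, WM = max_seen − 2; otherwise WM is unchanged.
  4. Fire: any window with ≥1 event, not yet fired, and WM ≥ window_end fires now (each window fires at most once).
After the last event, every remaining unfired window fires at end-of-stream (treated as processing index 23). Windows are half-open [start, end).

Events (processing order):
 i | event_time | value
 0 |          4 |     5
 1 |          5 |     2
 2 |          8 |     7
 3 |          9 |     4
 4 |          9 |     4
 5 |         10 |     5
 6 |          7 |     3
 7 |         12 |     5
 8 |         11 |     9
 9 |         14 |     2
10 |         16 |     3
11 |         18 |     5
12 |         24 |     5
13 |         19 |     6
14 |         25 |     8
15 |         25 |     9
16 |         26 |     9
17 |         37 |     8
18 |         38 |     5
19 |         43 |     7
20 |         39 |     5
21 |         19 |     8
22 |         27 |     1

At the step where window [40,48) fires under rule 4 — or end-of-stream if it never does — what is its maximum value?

i=0 t=4 v=5: → [0,8); WM=−∞
i=1 t=5 v=2: → [0,8); WM=−∞
i=2 t=8 v=7: → [8,16); WM=−∞
i=3 t=9 v=4: → [8,16); WM=7
i=4 t=9 v=4: → [8,16); WM=7
i=5 t=10 v=5: → [8,16); WM=7
i=6 t=7 v=3: → [0,8); WM=7
i=7 t=12 v=5: → [8,16); WM=10; [0,8) fires=5
i=8 t=11 v=9: → [8,16); WM=10
i=9 t=14 v=2: → [8,16); WM=10
i=10 t=16 v=3: → [16,24); WM=10
i=11 t=18 v=5: → [16,24); WM=16; [8,16) fires=9
i=12 t=24 v=5: → [24,32); WM=16
i=13 t=19 v=6: → [16,24); WM=16
i=14 t=25 v=8: → [24,32); WM=16
i=15 t=25 v=9: → [24,32); WM=23
i=16 t=26 v=9: → [24,32); WM=23
i=17 t=37 v=8: → [32,40); WM=23
i=18 t=38 v=5: → [32,40); WM=23
i=19 t=43 v=7: → [40,48); WM=41; [16,24) fires=6 [24,32) fires=9 [32,40) fires=8
i=20 t=39 v=5: → [32,40); WM=41
i=21 t=19 v=8: DROP (t<41-2); WM=41
i=22 t=27 v=1: DROP (t<41-2); WM=41

7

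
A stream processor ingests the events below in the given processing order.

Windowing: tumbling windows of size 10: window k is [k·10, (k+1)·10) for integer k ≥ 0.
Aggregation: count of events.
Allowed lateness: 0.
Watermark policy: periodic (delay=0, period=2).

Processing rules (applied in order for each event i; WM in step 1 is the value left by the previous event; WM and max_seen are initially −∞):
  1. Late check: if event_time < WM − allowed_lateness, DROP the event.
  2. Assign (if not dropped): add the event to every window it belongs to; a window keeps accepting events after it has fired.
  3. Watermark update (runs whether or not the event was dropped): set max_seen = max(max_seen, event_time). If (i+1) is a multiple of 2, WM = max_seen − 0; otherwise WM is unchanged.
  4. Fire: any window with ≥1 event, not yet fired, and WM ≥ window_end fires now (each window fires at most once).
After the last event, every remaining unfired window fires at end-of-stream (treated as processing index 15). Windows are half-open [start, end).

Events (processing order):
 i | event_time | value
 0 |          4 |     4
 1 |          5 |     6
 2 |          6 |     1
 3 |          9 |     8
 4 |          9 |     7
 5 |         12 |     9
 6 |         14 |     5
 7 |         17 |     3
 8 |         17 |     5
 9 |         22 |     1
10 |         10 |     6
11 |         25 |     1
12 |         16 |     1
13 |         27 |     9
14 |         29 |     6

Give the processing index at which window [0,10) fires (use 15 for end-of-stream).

5

i=0 t=4 v=4: → [0,10); WM=−∞
i=1 t=5 v=6: → [0,10); WM=5
i=2 t=6 v=1: → [0,10); WM=5
i=3 t=9 v=8: → [0,10); WM=9
i=4 t=9 v=7: → [0,10); WM=9
i=5 t=12 v=9: → [10,20); WM=12; [0,10) fires=5
i=6 t=14 v=5: → [10,20); WM=12
i=7 t=17 v=3: → [10,20); WM=17
i=8 t=17 v=5: → [10,20); WM=17
i=9 t=22 v=1: → [20,30); WM=22; [10,20) fires=4
i=10 t=10 v=6: DROP (t<22-0); WM=22
i=11 t=25 v=1: → [20,30); WM=25
i=12 t=16 v=1: DROP (t<25-0); WM=25
i=13 t=27 v=9: → [20,30); WM=27
i=14 t=29 v=6: → [20,30); WM=27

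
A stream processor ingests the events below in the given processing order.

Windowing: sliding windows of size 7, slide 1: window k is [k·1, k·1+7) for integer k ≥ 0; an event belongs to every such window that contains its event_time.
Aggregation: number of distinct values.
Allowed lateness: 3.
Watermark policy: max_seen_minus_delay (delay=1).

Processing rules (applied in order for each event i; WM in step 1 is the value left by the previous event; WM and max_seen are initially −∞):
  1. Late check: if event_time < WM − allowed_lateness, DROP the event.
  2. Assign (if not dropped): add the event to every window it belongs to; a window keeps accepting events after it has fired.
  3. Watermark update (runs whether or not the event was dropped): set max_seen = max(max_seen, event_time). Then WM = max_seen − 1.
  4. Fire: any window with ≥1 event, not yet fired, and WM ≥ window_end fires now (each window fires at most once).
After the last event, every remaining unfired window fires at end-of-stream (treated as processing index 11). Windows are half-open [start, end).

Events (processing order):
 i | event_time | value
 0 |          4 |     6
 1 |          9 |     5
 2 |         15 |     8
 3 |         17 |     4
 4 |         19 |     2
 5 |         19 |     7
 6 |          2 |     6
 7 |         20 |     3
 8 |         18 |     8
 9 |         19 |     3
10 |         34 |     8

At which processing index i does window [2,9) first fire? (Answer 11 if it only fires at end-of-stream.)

i=0 t=4 v=6: → [4,11),[3,10),[2,9),[1,8),[0,7); WM=3
i=1 t=9 v=5: → [9,16),[8,15),[7,14),[6,13),[5,12),[4,11),[3,10); WM=8; [0,7) fires=1 [1,8) fires=1
i=2 t=15 v=8: → [15,22),[14,21),[13,20),[12,19),[11,18),[10,17),[9,16); WM=14; [2,9) fires=1 [3,10) fires=2 [4,11) fires=2 [5,12) fires=1 [6,13) fires=1 [7,14) fires=1
i=3 t=17 v=4: → [17,24),[16,23),[15,22),[14,21),[13,20),[12,19),[11,18); WM=16; [8,15) fires=1 [9,16) fires=2
i=4 t=19 v=2: → [19,26),[18,25),[17,24),[16,23),[15,22),[14,21),[13,20); WM=18; [10,17) fires=1 [11,18) fires=2
i=5 t=19 v=7: → [19,26),[18,25),[17,24),[16,23),[15,22),[14,21),[13,20); WM=18
i=6 t=2 v=6: DROP (t<18-3); WM=18
i=7 t=20 v=3: → [20,27),[19,26),[18,25),[17,24),[16,23),[15,22),[14,21); WM=19; [12,19) fires=2
i=8 t=18 v=8: → [18,25),[17,24),[16,23),[15,22),[14,21),[13,20),[12,19); WM=19
i=9 t=19 v=3: → [19,26),[18,25),[17,24),[16,23),[15,22),[14,21),[13,20); WM=19
i=10 t=34 v=8: → [34,41),[33,40),[32,39),[31,38),[30,37),[29,36),[28,35); WM=33; [13,20) fires=5 [14,21) fires=5 [15,22) fires=5 [16,23) fires=5 [17,24) fires=5 [18,25) fires=4 [19,26) fires=3 [20,27) fires=1

2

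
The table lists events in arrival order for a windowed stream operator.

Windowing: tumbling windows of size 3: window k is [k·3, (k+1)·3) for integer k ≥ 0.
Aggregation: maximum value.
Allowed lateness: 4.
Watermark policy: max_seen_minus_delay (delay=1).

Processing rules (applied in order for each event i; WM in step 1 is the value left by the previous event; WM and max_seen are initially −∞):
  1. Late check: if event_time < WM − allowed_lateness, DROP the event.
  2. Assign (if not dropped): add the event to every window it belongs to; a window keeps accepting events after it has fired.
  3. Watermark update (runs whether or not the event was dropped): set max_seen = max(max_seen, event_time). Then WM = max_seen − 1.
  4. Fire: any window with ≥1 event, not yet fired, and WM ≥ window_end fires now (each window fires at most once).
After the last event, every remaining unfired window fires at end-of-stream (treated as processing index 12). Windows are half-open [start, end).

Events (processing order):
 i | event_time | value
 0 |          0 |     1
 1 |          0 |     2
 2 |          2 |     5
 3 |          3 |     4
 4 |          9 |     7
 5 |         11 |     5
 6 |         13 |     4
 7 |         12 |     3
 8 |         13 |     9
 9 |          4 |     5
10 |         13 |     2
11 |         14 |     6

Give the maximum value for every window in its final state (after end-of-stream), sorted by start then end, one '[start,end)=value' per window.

i=0 t=0 v=1: → [0,3); WM=-1
i=1 t=0 v=2: → [0,3); WM=-1
i=2 t=2 v=5: → [0,3); WM=1
i=3 t=3 v=4: → [3,6); WM=2
i=4 t=9 v=7: → [9,12); WM=8; [0,3) fires=5 [3,6) fires=4
i=5 t=11 v=5: → [9,12); WM=10
i=6 t=13 v=4: → [12,15); WM=12; [9,12) fires=7
i=7 t=12 v=3: → [12,15); WM=12
i=8 t=13 v=9: → [12,15); WM=12
i=9 t=4 v=5: DROP (t<12-4); WM=12
i=10 t=13 v=2: → [12,15); WM=12
i=11 t=14 v=6: → [12,15); WM=13

[0,3)=5 [3,6)=4 [9,12)=7 [12,15)=9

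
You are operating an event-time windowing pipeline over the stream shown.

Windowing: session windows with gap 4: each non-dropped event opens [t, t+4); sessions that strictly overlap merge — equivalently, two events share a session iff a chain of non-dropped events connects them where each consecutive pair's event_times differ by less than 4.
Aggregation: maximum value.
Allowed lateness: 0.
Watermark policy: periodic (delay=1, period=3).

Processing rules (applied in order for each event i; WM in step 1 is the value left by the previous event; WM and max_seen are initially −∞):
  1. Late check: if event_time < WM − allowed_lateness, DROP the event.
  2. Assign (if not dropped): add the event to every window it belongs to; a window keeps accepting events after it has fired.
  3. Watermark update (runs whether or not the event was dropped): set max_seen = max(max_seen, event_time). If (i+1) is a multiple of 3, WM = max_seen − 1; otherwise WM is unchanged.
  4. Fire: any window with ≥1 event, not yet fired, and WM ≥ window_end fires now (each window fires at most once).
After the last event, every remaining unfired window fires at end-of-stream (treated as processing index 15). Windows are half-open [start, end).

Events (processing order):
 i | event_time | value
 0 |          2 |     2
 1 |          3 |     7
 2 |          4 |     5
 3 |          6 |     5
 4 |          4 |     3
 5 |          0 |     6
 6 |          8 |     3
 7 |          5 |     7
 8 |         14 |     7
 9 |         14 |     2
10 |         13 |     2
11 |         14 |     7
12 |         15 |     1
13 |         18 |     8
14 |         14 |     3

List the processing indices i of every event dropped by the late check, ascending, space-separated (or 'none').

i=0 t=2 v=2: → [2,6); WM=−∞
i=1 t=3 v=7: → [2,7); WM=−∞
i=2 t=4 v=5: → [2,8); WM=3
i=3 t=6 v=5: → [2,10); WM=3
i=4 t=4 v=3: → [2,10); WM=3
i=5 t=0 v=6: DROP (t<3-0); WM=5
i=6 t=8 v=3: → [2,12); WM=5
i=7 t=5 v=7: → [2,12); WM=5
i=8 t=14 v=7: → [14,18); WM=13
i=9 t=14 v=2: → [14,18); WM=13
i=10 t=13 v=2: → [13,18); WM=13
i=11 t=14 v=7: → [13,18); WM=13
i=12 t=15 v=1: → [13,19); WM=13
i=13 t=18 v=8: → [13,22); WM=13
i=14 t=14 v=3: → [13,22); WM=17

5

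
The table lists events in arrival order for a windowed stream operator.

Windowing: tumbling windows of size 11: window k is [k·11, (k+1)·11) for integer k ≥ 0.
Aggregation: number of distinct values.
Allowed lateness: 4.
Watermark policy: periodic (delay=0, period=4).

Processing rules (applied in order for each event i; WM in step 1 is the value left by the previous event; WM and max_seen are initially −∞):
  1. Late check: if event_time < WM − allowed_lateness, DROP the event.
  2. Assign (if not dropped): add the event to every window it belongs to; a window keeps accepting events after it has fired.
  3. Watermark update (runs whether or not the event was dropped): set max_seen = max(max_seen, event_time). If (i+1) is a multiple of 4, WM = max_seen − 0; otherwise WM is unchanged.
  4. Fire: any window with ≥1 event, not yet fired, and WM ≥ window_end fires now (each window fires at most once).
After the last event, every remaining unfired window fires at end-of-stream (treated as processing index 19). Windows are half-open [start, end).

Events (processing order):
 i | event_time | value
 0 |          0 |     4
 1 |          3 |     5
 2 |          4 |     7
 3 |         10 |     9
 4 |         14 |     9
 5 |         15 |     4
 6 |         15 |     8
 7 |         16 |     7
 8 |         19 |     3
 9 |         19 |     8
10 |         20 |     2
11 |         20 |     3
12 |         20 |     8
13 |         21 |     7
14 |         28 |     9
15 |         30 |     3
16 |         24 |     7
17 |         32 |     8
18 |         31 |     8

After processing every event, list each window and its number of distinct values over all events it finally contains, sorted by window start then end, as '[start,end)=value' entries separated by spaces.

[0,11)=4 [11,22)=6 [22,33)=3

i=0 t=0 v=4: → [0,11); WM=−∞
i=1 t=3 v=5: → [0,11); WM=−∞
i=2 t=4 v=7: → [0,11); WM=−∞
i=3 t=10 v=9: → [0,11); WM=10
i=4 t=14 v=9: → [11,22); WM=10
i=5 t=15 v=4: → [11,22); WM=10
i=6 t=15 v=8: → [11,22); WM=10
i=7 t=16 v=7: → [11,22); WM=16; [0,11) fires=4
i=8 t=19 v=3: → [11,22); WM=16
i=9 t=19 v=8: → [11,22); WM=16
i=10 t=20 v=2: → [11,22); WM=16
i=11 t=20 v=3: → [11,22); WM=20
i=12 t=20 v=8: → [11,22); WM=20
i=13 t=21 v=7: → [11,22); WM=20
i=14 t=28 v=9: → [22,33); WM=20
i=15 t=30 v=3: → [22,33); WM=30; [11,22) fires=6
i=16 t=24 v=7: DROP (t<30-4); WM=30
i=17 t=32 v=8: → [22,33); WM=30
i=18 t=31 v=8: → [22,33); WM=30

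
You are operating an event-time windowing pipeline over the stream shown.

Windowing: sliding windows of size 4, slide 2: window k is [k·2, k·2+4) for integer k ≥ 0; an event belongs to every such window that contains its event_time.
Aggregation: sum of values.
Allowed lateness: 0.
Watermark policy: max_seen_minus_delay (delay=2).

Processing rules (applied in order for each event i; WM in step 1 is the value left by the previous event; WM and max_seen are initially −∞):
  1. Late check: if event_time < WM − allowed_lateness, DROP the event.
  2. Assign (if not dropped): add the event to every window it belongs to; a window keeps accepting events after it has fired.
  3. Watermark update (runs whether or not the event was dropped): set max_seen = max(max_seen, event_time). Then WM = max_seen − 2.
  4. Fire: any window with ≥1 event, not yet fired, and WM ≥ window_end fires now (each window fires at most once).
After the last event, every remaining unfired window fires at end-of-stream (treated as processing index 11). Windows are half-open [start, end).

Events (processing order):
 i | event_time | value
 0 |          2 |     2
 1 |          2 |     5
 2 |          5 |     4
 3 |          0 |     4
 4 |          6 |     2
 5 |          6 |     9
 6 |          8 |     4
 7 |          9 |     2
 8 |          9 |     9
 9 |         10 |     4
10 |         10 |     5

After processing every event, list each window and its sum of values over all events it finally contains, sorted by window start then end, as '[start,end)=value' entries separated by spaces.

i=0 t=2 v=2: → [2,6),[0,4); WM=0
i=1 t=2 v=5: → [2,6),[0,4); WM=0
i=2 t=5 v=4: → [4,8),[2,6); WM=3
i=3 t=0 v=4: DROP (t<3-0); WM=3
i=4 t=6 v=2: → [6,10),[4,8); WM=4; [0,4) fires=7
i=5 t=6 v=9: → [6,10),[4,8); WM=4
i=6 t=8 v=4: → [8,12),[6,10); WM=6; [2,6) fires=11
i=7 t=9 v=2: → [8,12),[6,10); WM=7
i=8 t=9 v=9: → [8,12),[6,10); WM=7
i=9 t=10 v=4: → [10,14),[8,12); WM=8; [4,8) fires=15
i=10 t=10 v=5: → [10,14),[8,12); WM=8

[0,4)=7 [2,6)=11 [4,8)=15 [6,10)=26 [8,12)=24 [10,14)=9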